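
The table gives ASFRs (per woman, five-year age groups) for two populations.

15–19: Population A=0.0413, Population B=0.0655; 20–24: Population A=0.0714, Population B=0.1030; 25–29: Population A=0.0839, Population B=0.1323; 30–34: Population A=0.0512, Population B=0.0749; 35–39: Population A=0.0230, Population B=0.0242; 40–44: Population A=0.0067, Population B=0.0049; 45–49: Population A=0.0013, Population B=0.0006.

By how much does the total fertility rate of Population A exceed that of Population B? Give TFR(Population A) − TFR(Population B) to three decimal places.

Population A:
  Sum of ASFRs = 0.0413 + 0.0714 + 0.0839 + 0.0512 + 0.0230 + 0.0067 + 0.0013 = 0.2788
  TFR = 5 × 0.2788 = 1.394
Population B:
  Sum of ASFRs = 0.0655 + 0.1030 + 0.1323 + 0.0749 + 0.0242 + 0.0049 + 0.0006 = 0.4054
  TFR = 5 × 0.4054 = 2.027
Difference = 1.394 − 2.027 = -0.633

-0.633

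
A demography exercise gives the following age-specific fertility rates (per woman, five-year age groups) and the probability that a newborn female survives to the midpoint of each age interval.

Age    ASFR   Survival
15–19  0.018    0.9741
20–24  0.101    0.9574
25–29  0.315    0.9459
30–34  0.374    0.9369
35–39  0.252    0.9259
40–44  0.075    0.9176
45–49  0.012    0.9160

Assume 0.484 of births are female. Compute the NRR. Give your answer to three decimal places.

Proportion female at birth = 0.484.
Per-age-group product (5 × ASFR × survival probability):
  15–19: 5 × 0.018 × 0.9741 = 0.08767
  20–24: 5 × 0.101 × 0.9574 = 0.48349
  25–29: 5 × 0.315 × 0.9459 = 1.48979
  30–34: 5 × 0.374 × 0.9369 = 1.75200
  35–39: 5 × 0.252 × 0.9259 = 1.16663
  40–44: 5 × 0.075 × 0.9176 = 0.34410
  45–49: 5 × 0.012 × 0.9160 = 0.05496
Sum = 5.37864
NRR = 0.484 × 5.37864 = 2.60326
An NRR exceeding 1 indicates intrinsic growth under these rates.

2.603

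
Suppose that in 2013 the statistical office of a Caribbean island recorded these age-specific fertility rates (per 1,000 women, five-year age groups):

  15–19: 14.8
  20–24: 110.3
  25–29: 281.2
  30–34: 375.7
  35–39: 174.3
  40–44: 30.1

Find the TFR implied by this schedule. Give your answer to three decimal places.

4.932

Sum of ASFRs = 14.8 + 110.3 + 281.2 + 375.7 + 174.3 + 30.1 = 986.4
TFR = 5 × 986.4 / 1000 = 4.932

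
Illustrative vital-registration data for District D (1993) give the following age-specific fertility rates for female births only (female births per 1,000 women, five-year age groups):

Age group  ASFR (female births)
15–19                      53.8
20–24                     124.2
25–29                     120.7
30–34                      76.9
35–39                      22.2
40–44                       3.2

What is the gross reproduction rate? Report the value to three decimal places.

Sum of female ASFRs = 53.8 + 124.2 + 120.7 + 76.9 + 22.2 + 3.2 = 401.0
GRR = 5 × 401.0 / 1000 = 2.005

2.005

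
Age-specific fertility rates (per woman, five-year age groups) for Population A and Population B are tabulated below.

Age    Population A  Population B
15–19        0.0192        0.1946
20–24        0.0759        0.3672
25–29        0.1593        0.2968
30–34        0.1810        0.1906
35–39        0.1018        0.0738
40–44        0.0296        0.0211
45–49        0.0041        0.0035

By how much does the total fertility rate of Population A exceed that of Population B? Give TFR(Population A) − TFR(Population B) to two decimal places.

-2.88

Population A:
  Sum of ASFRs = 0.0192 + 0.0759 + 0.1593 + 0.1810 + 0.1018 + 0.0296 + 0.0041 = 0.5709
  TFR = 5 × 0.5709 = 2.8545
Population B:
  Sum of ASFRs = 0.1946 + 0.3672 + 0.2968 + 0.1906 + 0.0738 + 0.0211 + 0.0035 = 1.1476
  TFR = 5 × 1.1476 = 5.738
Difference = 2.8545 − 5.738 = -2.8835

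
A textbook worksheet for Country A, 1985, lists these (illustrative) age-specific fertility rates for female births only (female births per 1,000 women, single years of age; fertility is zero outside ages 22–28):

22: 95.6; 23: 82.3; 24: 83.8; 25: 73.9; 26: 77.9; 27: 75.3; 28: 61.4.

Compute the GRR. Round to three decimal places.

0.550

Sum of female ASFRs = 95.6 + 82.3 + 83.8 + 73.9 + 77.9 + 75.3 + 61.4 = 550.2
GRR = 550.2 / 1000 = 0.5502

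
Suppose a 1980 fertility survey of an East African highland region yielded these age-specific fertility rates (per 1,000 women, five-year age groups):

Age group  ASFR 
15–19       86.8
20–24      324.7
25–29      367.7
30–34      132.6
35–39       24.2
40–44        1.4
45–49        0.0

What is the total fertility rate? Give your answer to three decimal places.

Sum of ASFRs = 86.8 + 324.7 + 367.7 + 132.6 + 24.2 + 1.4 + 0.0 = 937.4
TFR = 5 × 937.4 / 1000 = 4.687

4.687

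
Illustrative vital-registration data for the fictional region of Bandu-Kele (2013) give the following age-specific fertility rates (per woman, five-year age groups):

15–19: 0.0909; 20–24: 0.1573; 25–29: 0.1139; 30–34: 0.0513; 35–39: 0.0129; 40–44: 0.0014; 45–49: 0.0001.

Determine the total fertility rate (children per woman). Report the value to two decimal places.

2.14

Sum of ASFRs = 0.0909 + 0.1573 + 0.1139 + 0.0513 + 0.0129 + 0.0014 + 0.0001 = 0.4278
TFR = 5 × 0.4278 = 2.139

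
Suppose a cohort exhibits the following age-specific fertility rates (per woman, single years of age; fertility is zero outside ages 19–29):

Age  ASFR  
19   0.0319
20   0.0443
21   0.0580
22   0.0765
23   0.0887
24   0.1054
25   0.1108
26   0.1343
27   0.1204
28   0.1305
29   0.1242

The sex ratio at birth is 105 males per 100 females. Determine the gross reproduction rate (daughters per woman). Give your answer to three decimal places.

0.500

Proportion female at birth = 100 / (100 + 105) = 0.48780.
Sum of ASFRs = 0.0319 + 0.0443 + 0.0580 + 0.0765 + 0.0887 + 0.1054 + 0.1108 + 0.1343 + 0.1204 + 0.1305 + 0.1242 = 1.0250
TFR = 1.025
GRR = 0.48780 × 1.025 = 0.50000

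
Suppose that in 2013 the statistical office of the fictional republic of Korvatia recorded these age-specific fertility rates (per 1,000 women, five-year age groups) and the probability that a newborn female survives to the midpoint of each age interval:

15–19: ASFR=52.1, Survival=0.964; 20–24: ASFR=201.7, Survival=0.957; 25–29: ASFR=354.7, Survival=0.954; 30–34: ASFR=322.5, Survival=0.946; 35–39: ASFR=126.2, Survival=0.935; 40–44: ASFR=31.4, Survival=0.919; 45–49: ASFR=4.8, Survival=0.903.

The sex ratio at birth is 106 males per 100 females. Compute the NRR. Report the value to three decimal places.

2.519

Proportion female at birth = 100 / (100 + 106) = 0.48544.
Weighting each age-specific rate by interval width and survival:
  15–19: 5 × 52.1/1000 × 0.964 = 0.25112
  20–24: 5 × 201.7/1000 × 0.957 = 0.96513
  25–29: 5 × 354.7/1000 × 0.954 = 1.69192
  30–34: 5 × 322.5/1000 × 0.946 = 1.52543
  35–39: 5 × 126.2/1000 × 0.935 = 0.58999
  40–44: 5 × 31.4/1000 × 0.919 = 0.14428
  45–49: 5 × 4.8/1000 × 0.903 = 0.02167
Sum = 5.18954
NRR = 0.48544 × 5.18954 = 2.51921
With NRR above 1 the population is above replacement fertility.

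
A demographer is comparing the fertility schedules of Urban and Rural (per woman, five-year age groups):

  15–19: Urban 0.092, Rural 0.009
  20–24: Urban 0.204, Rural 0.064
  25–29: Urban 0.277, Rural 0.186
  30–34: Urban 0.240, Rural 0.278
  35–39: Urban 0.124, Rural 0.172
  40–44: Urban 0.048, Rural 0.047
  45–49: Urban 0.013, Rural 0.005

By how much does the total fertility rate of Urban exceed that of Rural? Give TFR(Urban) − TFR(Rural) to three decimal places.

Urban:
  Sum of ASFRs = 0.092 + 0.204 + 0.277 + 0.240 + 0.124 + 0.048 + 0.013 = 0.998
  TFR = 5 × 0.998 = 4.99
Rural:
  Sum of ASFRs = 0.009 + 0.064 + 0.186 + 0.278 + 0.172 + 0.047 + 0.005 = 0.761
  TFR = 5 × 0.761 = 3.805
Difference = 4.99 − 3.805 = 1.185

1.185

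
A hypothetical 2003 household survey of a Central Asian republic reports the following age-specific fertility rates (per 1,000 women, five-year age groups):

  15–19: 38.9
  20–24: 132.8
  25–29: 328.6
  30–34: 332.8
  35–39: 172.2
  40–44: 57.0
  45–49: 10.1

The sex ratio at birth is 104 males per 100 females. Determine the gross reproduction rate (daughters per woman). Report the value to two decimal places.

Proportion female at birth = 100 / (100 + 104) = 0.49020.
Sum of ASFRs = 38.9 + 132.8 + 328.6 + 332.8 + 172.2 + 57.0 + 10.1 = 1072.4
TFR = 5 × 1072.4 / 1000 = 5.362
GRR = 0.49020 × 5.362 = 2.62845

2.63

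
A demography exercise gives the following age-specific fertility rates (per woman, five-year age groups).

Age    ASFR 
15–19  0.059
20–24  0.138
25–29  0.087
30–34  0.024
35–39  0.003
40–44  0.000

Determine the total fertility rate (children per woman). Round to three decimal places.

1.555

Sum of ASFRs = 0.059 + 0.138 + 0.087 + 0.024 + 0.003 + 0.000 = 0.311
TFR = 5 × 0.311 = 1.555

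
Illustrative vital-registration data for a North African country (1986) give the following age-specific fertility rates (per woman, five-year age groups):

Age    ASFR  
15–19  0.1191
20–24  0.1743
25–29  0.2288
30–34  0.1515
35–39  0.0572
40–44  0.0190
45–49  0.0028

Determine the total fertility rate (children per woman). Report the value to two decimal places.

3.76

Sum of ASFRs = 0.1191 + 0.1743 + 0.2288 + 0.1515 + 0.0572 + 0.0190 + 0.0028 = 0.7527
TFR = 5 × 0.7527 = 3.7635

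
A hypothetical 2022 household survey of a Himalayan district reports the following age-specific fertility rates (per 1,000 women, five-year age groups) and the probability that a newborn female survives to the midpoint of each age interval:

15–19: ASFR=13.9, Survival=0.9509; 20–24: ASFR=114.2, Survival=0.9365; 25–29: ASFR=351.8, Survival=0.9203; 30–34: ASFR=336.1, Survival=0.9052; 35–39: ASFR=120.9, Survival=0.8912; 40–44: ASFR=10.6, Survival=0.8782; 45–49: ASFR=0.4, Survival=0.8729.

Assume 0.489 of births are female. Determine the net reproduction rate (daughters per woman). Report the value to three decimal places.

Proportion female at birth = 0.489.
Per-age-group product (5 × ASFR × survival probability):
  15–19: 5 × 13.9/1000 × 0.9509 = 0.06609
  20–24: 5 × 114.2/1000 × 0.9365 = 0.53474
  25–29: 5 × 351.8/1000 × 0.9203 = 1.61881
  30–34: 5 × 336.1/1000 × 0.9052 = 1.52119
  35–39: 5 × 120.9/1000 × 0.8912 = 0.53873
  40–44: 5 × 10.6/1000 × 0.8782 = 0.04654
  45–49: 5 × 0.4/1000 × 0.8729 = 0.00175
Sum = 4.32785
NRR = 0.489 × 4.32785 = 2.11632
With NRR above 1 the population is above replacement fertility.

2.116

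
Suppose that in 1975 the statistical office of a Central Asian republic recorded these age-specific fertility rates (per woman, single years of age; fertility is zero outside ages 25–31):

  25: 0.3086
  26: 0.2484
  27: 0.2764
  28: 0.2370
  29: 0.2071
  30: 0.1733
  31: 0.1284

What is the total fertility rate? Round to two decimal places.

Sum of ASFRs = 0.3086 + 0.2484 + 0.2764 + 0.2370 + 0.2071 + 0.1733 + 0.1284 = 1.5792
TFR = 1.5792

1.58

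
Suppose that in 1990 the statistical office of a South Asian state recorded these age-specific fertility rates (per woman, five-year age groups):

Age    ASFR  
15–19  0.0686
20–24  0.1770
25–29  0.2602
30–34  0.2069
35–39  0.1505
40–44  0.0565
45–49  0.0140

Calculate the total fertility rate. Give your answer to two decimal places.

4.67

Sum of ASFRs = 0.0686 + 0.1770 + 0.2602 + 0.2069 + 0.1505 + 0.0565 + 0.0140 = 0.9337
TFR = 5 × 0.9337 = 4.6685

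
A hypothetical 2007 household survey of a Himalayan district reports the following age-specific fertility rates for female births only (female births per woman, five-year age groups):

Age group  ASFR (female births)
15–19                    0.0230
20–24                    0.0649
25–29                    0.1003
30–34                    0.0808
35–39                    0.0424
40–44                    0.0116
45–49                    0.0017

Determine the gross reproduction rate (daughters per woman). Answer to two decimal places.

Sum of female ASFRs = 0.0230 + 0.0649 + 0.1003 + 0.0808 + 0.0424 + 0.0116 + 0.0017 = 0.3247
GRR = 5 × 0.3247 = 1.6235

1.62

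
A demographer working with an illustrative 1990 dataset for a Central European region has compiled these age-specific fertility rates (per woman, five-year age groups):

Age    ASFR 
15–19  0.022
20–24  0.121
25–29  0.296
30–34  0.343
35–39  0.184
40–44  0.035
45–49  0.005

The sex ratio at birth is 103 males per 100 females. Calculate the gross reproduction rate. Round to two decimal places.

2.48

Proportion female at birth = 100 / (100 + 103) = 0.49261.
Sum of ASFRs = 0.022 + 0.121 + 0.296 + 0.343 + 0.184 + 0.035 + 0.005 = 1.006
TFR = 5 × 1.006 = 5.03
GRR = 0.49261 × 5.03 = 2.47783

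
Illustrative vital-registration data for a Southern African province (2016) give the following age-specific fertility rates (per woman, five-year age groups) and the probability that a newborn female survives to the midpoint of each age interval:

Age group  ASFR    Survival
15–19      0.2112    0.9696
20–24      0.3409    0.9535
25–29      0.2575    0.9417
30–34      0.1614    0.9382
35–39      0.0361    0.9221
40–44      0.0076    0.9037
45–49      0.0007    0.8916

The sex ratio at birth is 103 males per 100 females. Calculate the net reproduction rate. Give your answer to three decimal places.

2.376

Proportion female at birth = 100 / (100 + 103) = 0.49261.
Survival-weighted fertility by age (5·fₓ·Sₓ):
  15–19: 5 × 0.2112 × 0.9696 = 1.02390
  20–24: 5 × 0.3409 × 0.9535 = 1.62524
  25–29: 5 × 0.2575 × 0.9417 = 1.21244
  30–34: 5 × 0.1614 × 0.9382 = 0.75713
  35–39: 5 × 0.0361 × 0.9221 = 0.16644
  40–44: 5 × 0.0076 × 0.9037 = 0.03434
  45–49: 5 × 0.0007 × 0.8916 = 0.00312
Sum = 4.82261
NRR = 0.49261 × 4.82261 = 2.37567
NRR > 1, so each generation more than replaces itself.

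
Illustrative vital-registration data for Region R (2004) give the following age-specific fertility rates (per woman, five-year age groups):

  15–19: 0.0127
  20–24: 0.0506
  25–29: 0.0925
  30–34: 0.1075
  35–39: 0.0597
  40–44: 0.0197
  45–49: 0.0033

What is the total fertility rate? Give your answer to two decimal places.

Sum of ASFRs = 0.0127 + 0.0506 + 0.0925 + 0.1075 + 0.0597 + 0.0197 + 0.0033 = 0.3460
TFR = 5 × 0.3460 = 1.73

1.73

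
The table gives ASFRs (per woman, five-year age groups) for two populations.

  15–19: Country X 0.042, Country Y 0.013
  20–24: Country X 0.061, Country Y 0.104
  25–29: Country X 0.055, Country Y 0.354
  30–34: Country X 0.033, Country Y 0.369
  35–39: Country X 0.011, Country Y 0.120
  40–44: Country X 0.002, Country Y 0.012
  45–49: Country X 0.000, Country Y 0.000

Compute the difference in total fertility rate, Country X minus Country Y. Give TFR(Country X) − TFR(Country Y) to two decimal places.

Country X:
  Sum of ASFRs = 0.042 + 0.061 + 0.055 + 0.033 + 0.011 + 0.002 + 0.000 = 0.204
  TFR = 5 × 0.204 = 1.02
Country Y:
  Sum of ASFRs = 0.013 + 0.104 + 0.354 + 0.369 + 0.120 + 0.012 + 0.000 = 0.972
  TFR = 5 × 0.972 = 4.86
Difference = 1.02 − 4.86 = -3.84

-3.84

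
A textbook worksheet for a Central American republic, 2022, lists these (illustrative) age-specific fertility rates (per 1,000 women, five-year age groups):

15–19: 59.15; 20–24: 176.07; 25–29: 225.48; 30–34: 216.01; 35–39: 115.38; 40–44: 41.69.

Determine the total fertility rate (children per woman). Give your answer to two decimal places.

4.17

Sum of ASFRs = 59.15 + 176.07 + 225.48 + 216.01 + 115.38 + 41.69 = 833.78
TFR = 5 × 833.78 / 1000 = 4.1689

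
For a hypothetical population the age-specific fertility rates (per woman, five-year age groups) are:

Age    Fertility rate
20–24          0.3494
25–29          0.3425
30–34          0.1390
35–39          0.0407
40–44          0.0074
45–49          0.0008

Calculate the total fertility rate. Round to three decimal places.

4.399

Sum of ASFRs = 0.3494 + 0.3425 + 0.1390 + 0.0407 + 0.0074 + 0.0008 = 0.8798
TFR = 5 × 0.8798 = 4.399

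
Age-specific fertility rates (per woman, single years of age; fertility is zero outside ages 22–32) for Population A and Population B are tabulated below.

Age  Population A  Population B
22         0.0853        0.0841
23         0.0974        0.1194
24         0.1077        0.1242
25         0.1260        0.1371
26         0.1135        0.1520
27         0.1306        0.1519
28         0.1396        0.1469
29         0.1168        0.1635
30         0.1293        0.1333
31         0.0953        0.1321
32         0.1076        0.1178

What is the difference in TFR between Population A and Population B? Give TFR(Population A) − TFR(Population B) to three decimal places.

Population A:
  Sum of ASFRs = 0.0853 + 0.0974 + 0.1077 + 0.1260 + 0.1135 + 0.1306 + 0.1396 + 0.1168 + 0.1293 + 0.0953 + 0.1076 = 1.2491
  TFR = 1.2491
Population B:
  Sum of ASFRs = 0.0841 + 0.1194 + 0.1242 + 0.1371 + 0.1520 + 0.1519 + 0.1469 + 0.1635 + 0.1333 + 0.1321 + 0.1178 = 1.4623
  TFR = 1.4623
Difference = 1.2491 − 1.4623 = -0.2132

-0.213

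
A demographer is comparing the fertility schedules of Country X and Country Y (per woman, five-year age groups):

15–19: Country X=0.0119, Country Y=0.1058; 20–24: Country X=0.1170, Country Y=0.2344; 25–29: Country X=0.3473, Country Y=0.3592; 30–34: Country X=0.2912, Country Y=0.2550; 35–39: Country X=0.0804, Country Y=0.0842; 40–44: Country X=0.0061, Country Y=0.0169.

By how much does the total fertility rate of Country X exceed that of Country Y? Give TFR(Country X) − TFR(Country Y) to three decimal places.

-1.008

Country X:
  Sum of ASFRs = 0.0119 + 0.1170 + 0.3473 + 0.2912 + 0.0804 + 0.0061 = 0.8539
  TFR = 5 × 0.8539 = 4.2695
Country Y:
  Sum of ASFRs = 0.1058 + 0.2344 + 0.3592 + 0.2550 + 0.0842 + 0.0169 = 1.0555
  TFR = 5 × 1.0555 = 5.2775
Difference = 4.2695 − 5.2775 = -1.008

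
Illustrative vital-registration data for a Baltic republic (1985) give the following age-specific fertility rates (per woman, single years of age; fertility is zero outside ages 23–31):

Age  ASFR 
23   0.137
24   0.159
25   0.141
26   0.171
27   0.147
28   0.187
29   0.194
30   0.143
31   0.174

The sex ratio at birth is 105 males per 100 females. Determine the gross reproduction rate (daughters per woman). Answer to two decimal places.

0.71

Proportion female at birth = 100 / (100 + 105) = 0.48780.
Sum of ASFRs = 0.137 + 0.159 + 0.141 + 0.171 + 0.147 + 0.187 + 0.194 + 0.143 + 0.174 = 1.453
TFR = 1.453
GRR = 0.48780 × 1.453 = 0.70877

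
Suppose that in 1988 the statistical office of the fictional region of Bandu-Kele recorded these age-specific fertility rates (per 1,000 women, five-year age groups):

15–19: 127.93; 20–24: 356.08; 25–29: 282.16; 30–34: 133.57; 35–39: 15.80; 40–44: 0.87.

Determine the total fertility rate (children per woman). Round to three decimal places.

4.582

Sum of ASFRs = 127.93 + 356.08 + 282.16 + 133.57 + 15.80 + 0.87 = 916.41
TFR = 5 × 916.41 / 1000 = 4.58205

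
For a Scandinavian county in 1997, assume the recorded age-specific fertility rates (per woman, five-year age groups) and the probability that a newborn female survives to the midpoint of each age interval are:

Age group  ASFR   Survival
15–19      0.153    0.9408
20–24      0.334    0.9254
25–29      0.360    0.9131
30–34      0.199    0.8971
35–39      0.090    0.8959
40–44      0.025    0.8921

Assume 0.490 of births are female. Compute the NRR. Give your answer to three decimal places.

2.605

Proportion female at birth = 0.490.
Per-age-group product (5 × ASFR × survival probability):
  15–19: 5 × 0.153 × 0.9408 = 0.71971
  20–24: 5 × 0.334 × 0.9254 = 1.54542
  25–29: 5 × 0.360 × 0.9131 = 1.64358
  30–34: 5 × 0.199 × 0.8971 = 0.89261
  35–39: 5 × 0.090 × 0.8959 = 0.40316
  40–44: 5 × 0.025 × 0.8921 = 0.11151
Sum = 5.31599
NRR = 0.490 × 5.31599 = 2.60484
NRR > 1, so each generation more than replaces itself.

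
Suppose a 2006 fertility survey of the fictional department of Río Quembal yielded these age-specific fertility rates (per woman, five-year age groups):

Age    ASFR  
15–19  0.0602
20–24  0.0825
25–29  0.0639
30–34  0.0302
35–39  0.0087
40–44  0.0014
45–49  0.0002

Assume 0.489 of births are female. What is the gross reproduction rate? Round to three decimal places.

Proportion female at birth = 0.489.
Sum of ASFRs = 0.0602 + 0.0825 + 0.0639 + 0.0302 + 0.0087 + 0.0014 + 0.0002 = 0.2471
TFR = 5 × 0.2471 = 1.2355
GRR = 0.489 × 1.2355 = 0.60416

0.604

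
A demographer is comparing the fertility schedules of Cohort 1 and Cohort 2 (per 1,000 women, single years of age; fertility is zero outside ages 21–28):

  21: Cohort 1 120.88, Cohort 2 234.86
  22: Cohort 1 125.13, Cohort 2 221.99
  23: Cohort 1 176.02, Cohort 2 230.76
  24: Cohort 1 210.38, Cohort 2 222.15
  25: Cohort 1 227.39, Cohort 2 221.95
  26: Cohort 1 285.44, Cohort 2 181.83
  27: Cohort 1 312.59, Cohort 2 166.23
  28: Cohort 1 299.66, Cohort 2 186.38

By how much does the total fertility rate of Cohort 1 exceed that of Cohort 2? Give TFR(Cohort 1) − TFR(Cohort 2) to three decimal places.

Cohort 1:
  Sum of ASFRs = 120.88 + 125.13 + 176.02 + 210.38 + 227.39 + 285.44 + 312.59 + 299.66 = 1757.49
  TFR = 1757.49 / 1000 = 1.75749
Cohort 2:
  Sum of ASFRs = 234.86 + 221.99 + 230.76 + 222.15 + 221.95 + 181.83 + 166.23 + 186.38 = 1666.15
  TFR = 1666.15 / 1000 = 1.66615
Difference = 1.75749 − 1.66615 = 0.09134

0.091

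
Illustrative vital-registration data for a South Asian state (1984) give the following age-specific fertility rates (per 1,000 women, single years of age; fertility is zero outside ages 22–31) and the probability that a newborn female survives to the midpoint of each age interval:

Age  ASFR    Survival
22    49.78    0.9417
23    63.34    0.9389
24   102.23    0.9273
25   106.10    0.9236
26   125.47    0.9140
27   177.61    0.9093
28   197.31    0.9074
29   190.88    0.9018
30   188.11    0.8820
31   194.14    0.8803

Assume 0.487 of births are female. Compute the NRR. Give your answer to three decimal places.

Proportion female at birth = 0.487.
Per-age-group product (1 × ASFR × survival probability):
  22: 1 × 49.78/1000 × 0.9417 = 0.04688
  23: 1 × 63.34/1000 × 0.9389 = 0.05947
  24: 1 × 102.23/1000 × 0.9273 = 0.09480
  25: 1 × 106.10/1000 × 0.9236 = 0.09799
  26: 1 × 125.47/1000 × 0.9140 = 0.11468
  27: 1 × 177.61/1000 × 0.9093 = 0.16150
  28: 1 × 197.31/1000 × 0.9074 = 0.17904
  29: 1 × 190.88/1000 × 0.9018 = 0.17214
  30: 1 × 188.11/1000 × 0.8820 = 0.16591
  31: 1 × 194.14/1000 × 0.8803 = 0.17090
Sum = 1.26331
NRR = 0.487 × 1.26331 = 0.61523
An NRR under 1 implies long-run decline under these rates.

0.615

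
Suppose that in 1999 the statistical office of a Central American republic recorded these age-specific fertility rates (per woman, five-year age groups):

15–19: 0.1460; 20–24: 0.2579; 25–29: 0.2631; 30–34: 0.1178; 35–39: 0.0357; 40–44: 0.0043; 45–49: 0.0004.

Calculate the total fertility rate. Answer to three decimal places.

Sum of ASFRs = 0.1460 + 0.2579 + 0.2631 + 0.1178 + 0.0357 + 0.0043 + 0.0004 = 0.8252
TFR = 5 × 0.8252 = 4.126

4.126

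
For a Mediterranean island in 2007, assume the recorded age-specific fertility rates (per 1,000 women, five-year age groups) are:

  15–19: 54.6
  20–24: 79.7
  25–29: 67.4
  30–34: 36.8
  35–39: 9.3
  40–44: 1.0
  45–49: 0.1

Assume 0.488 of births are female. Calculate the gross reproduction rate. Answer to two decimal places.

0.61

Proportion female at birth = 0.488.
Sum of ASFRs = 54.6 + 79.7 + 67.4 + 36.8 + 9.3 + 1.0 + 0.1 = 248.9
TFR = 5 × 248.9 / 1000 = 1.2445
GRR = 0.488 × 1.2445 = 0.60732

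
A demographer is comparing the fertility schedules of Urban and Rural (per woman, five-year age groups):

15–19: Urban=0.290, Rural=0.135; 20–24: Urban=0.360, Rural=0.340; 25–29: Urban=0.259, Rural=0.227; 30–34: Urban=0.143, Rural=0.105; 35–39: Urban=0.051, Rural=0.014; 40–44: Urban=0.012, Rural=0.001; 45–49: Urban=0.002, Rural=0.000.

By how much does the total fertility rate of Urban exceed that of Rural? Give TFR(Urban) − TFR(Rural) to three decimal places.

Urban:
  Sum of ASFRs = 0.290 + 0.360 + 0.259 + 0.143 + 0.051 + 0.012 + 0.002 = 1.117
  TFR = 5 × 1.117 = 5.585
Rural:
  Sum of ASFRs = 0.135 + 0.340 + 0.227 + 0.105 + 0.014 + 0.001 + 0.000 = 0.822
  TFR = 5 × 0.822 = 4.11
Difference = 5.585 − 4.11 = 1.475

1.475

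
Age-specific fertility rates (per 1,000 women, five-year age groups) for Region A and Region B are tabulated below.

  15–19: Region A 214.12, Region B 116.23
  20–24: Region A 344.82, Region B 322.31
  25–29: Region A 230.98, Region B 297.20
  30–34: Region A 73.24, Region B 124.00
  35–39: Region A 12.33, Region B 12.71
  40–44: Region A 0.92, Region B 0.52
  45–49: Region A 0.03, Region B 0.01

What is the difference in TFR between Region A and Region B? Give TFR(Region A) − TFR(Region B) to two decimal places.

0.02

Region A:
  Sum of ASFRs = 214.12 + 344.82 + 230.98 + 73.24 + 12.33 + 0.92 + 0.03 = 876.44
  TFR = 5 × 876.44 / 1000 = 4.3822
Region B:
  Sum of ASFRs = 116.23 + 322.31 + 297.20 + 124.00 + 12.71 + 0.52 + 0.01 = 872.98
  TFR = 5 × 872.98 / 1000 = 4.3649
Difference = 4.3822 − 4.3649 = 0.0173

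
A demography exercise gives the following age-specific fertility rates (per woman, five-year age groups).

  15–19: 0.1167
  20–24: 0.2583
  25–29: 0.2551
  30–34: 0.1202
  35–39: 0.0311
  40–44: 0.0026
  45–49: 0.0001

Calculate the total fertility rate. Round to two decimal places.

3.92

Sum of ASFRs = 0.1167 + 0.2583 + 0.2551 + 0.1202 + 0.0311 + 0.0026 + 0.0001 = 0.7841
TFR = 5 × 0.7841 = 3.9205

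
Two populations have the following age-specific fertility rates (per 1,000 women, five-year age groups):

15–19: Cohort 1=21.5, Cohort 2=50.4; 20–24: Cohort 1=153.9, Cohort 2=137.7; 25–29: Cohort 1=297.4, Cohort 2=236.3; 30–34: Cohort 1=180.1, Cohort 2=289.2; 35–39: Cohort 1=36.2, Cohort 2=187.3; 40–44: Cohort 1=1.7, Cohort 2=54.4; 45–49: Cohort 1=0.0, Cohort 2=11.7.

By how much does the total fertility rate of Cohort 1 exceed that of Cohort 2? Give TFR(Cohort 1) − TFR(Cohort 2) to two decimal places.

Cohort 1:
  Sum of ASFRs = 21.5 + 153.9 + 297.4 + 180.1 + 36.2 + 1.7 + 0.0 = 690.8
  TFR = 5 × 690.8 / 1000 = 3.454
Cohort 2:
  Sum of ASFRs = 50.4 + 137.7 + 236.3 + 289.2 + 187.3 + 54.4 + 11.7 = 967.0
  TFR = 5 × 967.0 / 1000 = 4.835
Difference = 3.454 − 4.835 = -1.381

-1.38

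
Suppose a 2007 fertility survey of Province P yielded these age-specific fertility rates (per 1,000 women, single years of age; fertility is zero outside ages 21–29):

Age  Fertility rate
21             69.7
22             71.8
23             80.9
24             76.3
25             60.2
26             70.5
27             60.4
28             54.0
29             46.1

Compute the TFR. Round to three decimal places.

Sum of ASFRs = 69.7 + 71.8 + 80.9 + 76.3 + 60.2 + 70.5 + 60.4 + 54.0 + 46.1 = 589.9
TFR = 589.9 / 1000 = 0.5899

0.590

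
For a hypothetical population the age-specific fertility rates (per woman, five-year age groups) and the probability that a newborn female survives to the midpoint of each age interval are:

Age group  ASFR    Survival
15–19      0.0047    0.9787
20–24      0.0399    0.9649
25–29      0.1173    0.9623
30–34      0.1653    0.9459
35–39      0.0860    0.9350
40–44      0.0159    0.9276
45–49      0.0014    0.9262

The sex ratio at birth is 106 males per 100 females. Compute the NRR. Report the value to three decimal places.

0.992

Proportion female at birth = 100 / (100 + 106) = 0.48544.
Each age group contributes 5 × ASFR × survival:
  15–19: 5 × 0.0047 × 0.9787 = 0.02300
  20–24: 5 × 0.0399 × 0.9649 = 0.19250
  25–29: 5 × 0.1173 × 0.9623 = 0.56439
  30–34: 5 × 0.1653 × 0.9459 = 0.78179
  35–39: 5 × 0.0860 × 0.9350 = 0.40205
  40–44: 5 × 0.0159 × 0.9276 = 0.07374
  45–49: 5 × 0.0014 × 0.9262 = 0.00648
Sum = 2.04395
NRR = 0.48544 × 2.04395 = 0.99222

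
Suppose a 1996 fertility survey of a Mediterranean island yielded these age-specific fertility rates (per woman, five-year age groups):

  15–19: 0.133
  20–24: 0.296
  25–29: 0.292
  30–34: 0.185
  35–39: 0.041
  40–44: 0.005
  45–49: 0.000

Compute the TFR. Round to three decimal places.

Sum of ASFRs = 0.133 + 0.296 + 0.292 + 0.185 + 0.041 + 0.005 + 0.000 = 0.952
TFR = 5 × 0.952 = 4.76

4.760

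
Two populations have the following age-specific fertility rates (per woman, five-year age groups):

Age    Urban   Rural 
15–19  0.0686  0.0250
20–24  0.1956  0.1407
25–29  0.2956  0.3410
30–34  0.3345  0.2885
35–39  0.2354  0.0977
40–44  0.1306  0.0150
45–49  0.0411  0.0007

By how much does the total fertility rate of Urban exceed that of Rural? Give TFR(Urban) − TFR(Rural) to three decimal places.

Urban:
  Sum of ASFRs = 0.0686 + 0.1956 + 0.2956 + 0.3345 + 0.2354 + 0.1306 + 0.0411 = 1.3014
  TFR = 5 × 1.3014 = 6.507
Rural:
  Sum of ASFRs = 0.0250 + 0.1407 + 0.3410 + 0.2885 + 0.0977 + 0.0150 + 0.0007 = 0.9086
  TFR = 5 × 0.9086 = 4.543
Difference = 6.507 − 4.543 = 1.964

1.964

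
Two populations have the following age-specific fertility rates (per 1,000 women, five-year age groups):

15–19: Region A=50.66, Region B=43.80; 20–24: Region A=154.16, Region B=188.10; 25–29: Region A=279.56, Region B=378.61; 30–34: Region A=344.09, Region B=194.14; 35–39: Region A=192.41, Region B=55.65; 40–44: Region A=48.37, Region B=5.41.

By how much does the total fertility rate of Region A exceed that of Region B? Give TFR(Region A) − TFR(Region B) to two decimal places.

1.02

Region A:
  Sum of ASFRs = 50.66 + 154.16 + 279.56 + 344.09 + 192.41 + 48.37 = 1069.25
  TFR = 5 × 1069.25 / 1000 = 5.34625
Region B:
  Sum of ASFRs = 43.80 + 188.10 + 378.61 + 194.14 + 55.65 + 5.41 = 865.71
  TFR = 5 × 865.71 / 1000 = 4.32855
Difference = 5.34625 − 4.32855 = 1.0177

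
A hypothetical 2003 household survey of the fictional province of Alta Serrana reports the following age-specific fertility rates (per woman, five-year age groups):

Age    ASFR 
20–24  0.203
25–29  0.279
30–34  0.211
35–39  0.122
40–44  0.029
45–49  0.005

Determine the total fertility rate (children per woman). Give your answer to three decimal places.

4.245

Sum of ASFRs = 0.203 + 0.279 + 0.211 + 0.122 + 0.029 + 0.005 = 0.849
TFR = 5 × 0.849 = 4.245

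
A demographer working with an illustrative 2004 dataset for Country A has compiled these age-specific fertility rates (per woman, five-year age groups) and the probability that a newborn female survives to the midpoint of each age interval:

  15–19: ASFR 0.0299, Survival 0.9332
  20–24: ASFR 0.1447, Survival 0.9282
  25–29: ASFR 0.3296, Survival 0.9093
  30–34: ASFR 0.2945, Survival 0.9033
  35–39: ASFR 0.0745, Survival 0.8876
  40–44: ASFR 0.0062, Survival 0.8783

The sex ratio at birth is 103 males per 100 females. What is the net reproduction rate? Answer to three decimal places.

1.969

Proportion female at birth = 100 / (100 + 103) = 0.49261.
Weighting each age-specific rate by interval width and survival:
  15–19: 5 × 0.0299 × 0.9332 = 0.13951
  20–24: 5 × 0.1447 × 0.9282 = 0.67155
  25–29: 5 × 0.3296 × 0.9093 = 1.49853
  30–34: 5 × 0.2945 × 0.9033 = 1.33011
  35–39: 5 × 0.0745 × 0.8876 = 0.33063
  40–44: 5 × 0.0062 × 0.8783 = 0.02723
Sum = 3.99756
NRR = 0.49261 × 3.99756 = 1.96924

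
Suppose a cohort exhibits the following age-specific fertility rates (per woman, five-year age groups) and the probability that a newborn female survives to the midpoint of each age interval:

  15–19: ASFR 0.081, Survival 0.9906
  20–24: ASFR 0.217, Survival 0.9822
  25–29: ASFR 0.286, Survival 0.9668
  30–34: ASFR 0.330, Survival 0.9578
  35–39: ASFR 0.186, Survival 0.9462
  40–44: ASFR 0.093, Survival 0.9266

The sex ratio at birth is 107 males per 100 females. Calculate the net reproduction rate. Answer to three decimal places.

2.773

Proportion female at birth = 100 / (100 + 107) = 0.48309.
Weighting each age-specific rate by interval width and survival:
  15–19: 5 × 0.081 × 0.9906 = 0.40119
  20–24: 5 × 0.217 × 0.9822 = 1.06569
  25–29: 5 × 0.286 × 0.9668 = 1.38252
  30–34: 5 × 0.330 × 0.9578 = 1.58037
  35–39: 5 × 0.186 × 0.9462 = 0.87997
  40–44: 5 × 0.093 × 0.9266 = 0.43087
Sum = 5.74061
NRR = 0.48309 × 5.74061 = 2.77323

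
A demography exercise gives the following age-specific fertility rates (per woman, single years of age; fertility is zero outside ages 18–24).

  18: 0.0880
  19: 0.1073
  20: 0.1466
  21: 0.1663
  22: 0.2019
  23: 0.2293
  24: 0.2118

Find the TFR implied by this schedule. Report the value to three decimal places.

1.151

Sum of ASFRs = 0.0880 + 0.1073 + 0.1466 + 0.1663 + 0.2019 + 0.2293 + 0.2118 = 1.1512
TFR = 1.1512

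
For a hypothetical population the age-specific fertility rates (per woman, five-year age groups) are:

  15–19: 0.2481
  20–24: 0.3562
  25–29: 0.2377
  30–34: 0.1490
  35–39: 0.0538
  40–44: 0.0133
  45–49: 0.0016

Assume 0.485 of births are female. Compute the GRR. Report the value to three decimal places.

2.570

Proportion female at birth = 0.485.
Sum of ASFRs = 0.2481 + 0.3562 + 0.2377 + 0.1490 + 0.0538 + 0.0133 + 0.0016 = 1.0597
TFR = 5 × 1.0597 = 5.2985
GRR = 0.485 × 5.2985 = 2.56977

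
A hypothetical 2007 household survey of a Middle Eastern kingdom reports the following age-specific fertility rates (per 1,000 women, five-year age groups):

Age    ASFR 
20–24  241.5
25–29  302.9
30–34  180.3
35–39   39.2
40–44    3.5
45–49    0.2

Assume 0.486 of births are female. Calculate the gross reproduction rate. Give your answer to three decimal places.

1.865

Proportion female at birth = 0.486.
Sum of ASFRs = 241.5 + 302.9 + 180.3 + 39.2 + 3.5 + 0.2 = 767.6
TFR = 5 × 767.6 / 1000 = 3.838
GRR = 0.486 × 3.838 = 1.86527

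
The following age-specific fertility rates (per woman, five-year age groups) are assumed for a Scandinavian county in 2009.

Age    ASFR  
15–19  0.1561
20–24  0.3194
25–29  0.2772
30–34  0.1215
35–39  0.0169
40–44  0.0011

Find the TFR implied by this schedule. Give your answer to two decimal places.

4.46

Sum of ASFRs = 0.1561 + 0.3194 + 0.2772 + 0.1215 + 0.0169 + 0.0011 = 0.8922
TFR = 5 × 0.8922 = 4.461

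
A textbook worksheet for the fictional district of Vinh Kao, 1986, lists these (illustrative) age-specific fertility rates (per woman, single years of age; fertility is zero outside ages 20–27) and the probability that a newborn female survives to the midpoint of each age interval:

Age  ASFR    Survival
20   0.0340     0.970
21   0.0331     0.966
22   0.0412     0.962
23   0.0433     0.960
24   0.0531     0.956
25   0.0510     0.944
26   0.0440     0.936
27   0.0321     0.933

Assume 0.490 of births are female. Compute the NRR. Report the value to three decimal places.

Proportion female at birth = 0.490.
Each age group contributes 1 × ASFR × survival:
  20: 1 × 0.0340 × 0.970 = 0.03298
  21: 1 × 0.0331 × 0.966 = 0.03197
  22: 1 × 0.0412 × 0.962 = 0.03963
  23: 1 × 0.0433 × 0.960 = 0.04157
  24: 1 × 0.0531 × 0.956 = 0.05076
  25: 1 × 0.0510 × 0.944 = 0.04814
  26: 1 × 0.0440 × 0.936 = 0.04118
  27: 1 × 0.0321 × 0.933 = 0.02995
Sum = 0.31618
NRR = 0.490 × 0.31618 = 0.15493

0.155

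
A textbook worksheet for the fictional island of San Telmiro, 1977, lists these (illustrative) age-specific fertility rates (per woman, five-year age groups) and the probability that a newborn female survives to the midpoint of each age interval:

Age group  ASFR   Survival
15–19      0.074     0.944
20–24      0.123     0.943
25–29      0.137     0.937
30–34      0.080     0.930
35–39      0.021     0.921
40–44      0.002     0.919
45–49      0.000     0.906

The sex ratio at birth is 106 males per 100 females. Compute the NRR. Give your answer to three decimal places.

0.995

Proportion female at birth = 100 / (100 + 106) = 0.48544.
Weighting each age-specific rate by interval width and survival:
  15–19: 5 × 0.074 × 0.944 = 0.34928
  20–24: 5 × 0.123 × 0.943 = 0.57995
  25–29: 5 × 0.137 × 0.937 = 0.64185
  30–34: 5 × 0.080 × 0.930 = 0.37200
  35–39: 5 × 0.021 × 0.921 = 0.09671
  40–44: 5 × 0.002 × 0.919 = 0.00919
  45–49: 5 × 0.000 × 0.906 = 0.00000
Sum = 2.04898
NRR = 0.48544 × 2.04898 = 0.99466
With NRR below 1 the population is below replacement fertility.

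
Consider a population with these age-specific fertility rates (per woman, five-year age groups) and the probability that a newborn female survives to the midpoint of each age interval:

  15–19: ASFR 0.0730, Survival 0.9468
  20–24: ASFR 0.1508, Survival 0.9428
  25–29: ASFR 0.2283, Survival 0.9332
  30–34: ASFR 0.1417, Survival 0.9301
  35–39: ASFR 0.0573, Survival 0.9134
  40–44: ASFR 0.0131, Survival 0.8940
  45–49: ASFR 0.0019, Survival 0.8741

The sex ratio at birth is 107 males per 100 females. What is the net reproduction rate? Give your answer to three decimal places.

1.502

Proportion female at birth = 100 / (100 + 107) = 0.48309.
Survival-weighted fertility by age (5·fₓ·Sₓ):
  15–19: 5 × 0.0730 × 0.9468 = 0.34558
  20–24: 5 × 0.1508 × 0.9428 = 0.71087
  25–29: 5 × 0.2283 × 0.9332 = 1.06525
  30–34: 5 × 0.1417 × 0.9301 = 0.65898
  35–39: 5 × 0.0573 × 0.9134 = 0.26169
  40–44: 5 × 0.0131 × 0.8940 = 0.05856
  45–49: 5 × 0.0019 × 0.8741 = 0.00830
Sum = 3.10923
NRR = 0.48309 × 3.10923 = 1.50204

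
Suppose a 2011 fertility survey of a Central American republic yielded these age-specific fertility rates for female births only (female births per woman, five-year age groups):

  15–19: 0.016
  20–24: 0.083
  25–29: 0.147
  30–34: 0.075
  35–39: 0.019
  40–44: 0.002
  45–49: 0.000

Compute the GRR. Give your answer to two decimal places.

1.71

Sum of female ASFRs = 0.016 + 0.083 + 0.147 + 0.075 + 0.019 + 0.002 + 0.000 = 0.342
GRR = 5 × 0.342 = 1.71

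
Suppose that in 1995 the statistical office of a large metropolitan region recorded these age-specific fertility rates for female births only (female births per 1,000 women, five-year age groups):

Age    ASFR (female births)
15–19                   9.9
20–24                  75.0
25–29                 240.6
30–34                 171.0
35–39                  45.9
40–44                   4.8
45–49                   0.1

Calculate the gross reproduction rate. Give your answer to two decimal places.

Sum of female ASFRs = 9.9 + 75.0 + 240.6 + 171.0 + 45.9 + 4.8 + 0.1 = 547.3
GRR = 5 × 547.3 / 1000 = 2.7365

2.74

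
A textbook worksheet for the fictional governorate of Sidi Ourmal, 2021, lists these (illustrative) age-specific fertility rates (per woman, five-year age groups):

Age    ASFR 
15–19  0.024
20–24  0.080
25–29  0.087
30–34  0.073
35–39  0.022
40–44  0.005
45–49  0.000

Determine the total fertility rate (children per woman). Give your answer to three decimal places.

Sum of ASFRs = 0.024 + 0.080 + 0.087 + 0.073 + 0.022 + 0.005 + 0.000 = 0.291
TFR = 5 × 0.291 = 1.455

1.455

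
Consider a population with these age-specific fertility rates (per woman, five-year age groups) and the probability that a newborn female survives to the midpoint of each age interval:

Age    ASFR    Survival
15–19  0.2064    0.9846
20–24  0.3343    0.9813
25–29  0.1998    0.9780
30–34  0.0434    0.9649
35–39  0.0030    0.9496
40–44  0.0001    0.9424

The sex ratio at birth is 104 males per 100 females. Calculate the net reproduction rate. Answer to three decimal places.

Proportion female at birth = 100 / (100 + 104) = 0.49020.
Survival-weighted fertility by age (5·fₓ·Sₓ):
  15–19: 5 × 0.2064 × 0.9846 = 1.01611
  20–24: 5 × 0.3343 × 0.9813 = 1.64024
  25–29: 5 × 0.1998 × 0.9780 = 0.97702
  30–34: 5 × 0.0434 × 0.9649 = 0.20938
  35–39: 5 × 0.0030 × 0.9496 = 0.01424
  40–44: 5 × 0.0001 × 0.9424 = 0.00047
Sum = 3.85746
NRR = 0.49020 × 3.85746 = 1.89093
With NRR above 1 the population is above replacement fertility.

1.891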